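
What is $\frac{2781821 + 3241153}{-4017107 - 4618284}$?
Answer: $- \frac{6022974}{8635391} \approx -0.69748$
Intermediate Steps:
$\frac{2781821 + 3241153}{-4017107 - 4618284} = \frac{6022974}{-8635391} = 6022974 \left(- \frac{1}{8635391}\right) = - \frac{6022974}{8635391}$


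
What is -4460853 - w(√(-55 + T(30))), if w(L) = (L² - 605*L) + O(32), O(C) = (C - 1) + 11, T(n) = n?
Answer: -4460870 + 3025*I ≈ -4.4609e+6 + 3025.0*I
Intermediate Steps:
O(C) = 10 + C (O(C) = (-1 + C) + 11 = 10 + C)
w(L) = 42 + L² - 605*L (w(L) = (L² - 605*L) + (10 + 32) = (L² - 605*L) + 42 = 42 + L² - 605*L)
-4460853 - w(√(-55 + T(30))) = -4460853 - (42 + (√(-55 + 30))² - 605*√(-55 + 30)) = -4460853 - (42 + (√(-25))² - 3025*I) = -4460853 - (42 + (5*I)² - 3025*I) = -4460853 - (42 - 25 - 3025*I) = -4460853 - (17 - 3025*I) = -4460853 + (-17 + 3025*I) = -4460870 + 3025*I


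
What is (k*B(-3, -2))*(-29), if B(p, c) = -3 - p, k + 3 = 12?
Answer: 0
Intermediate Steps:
k = 9 (k = -3 + 12 = 9)
(k*B(-3, -2))*(-29) = (9*(-3 - 1*(-3)))*(-29) = (9*(-3 + 3))*(-29) = (9*0)*(-29) = 0*(-29) = 0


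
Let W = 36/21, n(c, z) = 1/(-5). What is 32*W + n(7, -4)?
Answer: 1913/35 ≈ 54.657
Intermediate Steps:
n(c, z) = -1/5
W = 12/7 (W = 36*(1/21) = 12/7 ≈ 1.7143)
32*W + n(7, -4) = 32*(12/7) - 1/5 = 384/7 - 1/5 = 1913/35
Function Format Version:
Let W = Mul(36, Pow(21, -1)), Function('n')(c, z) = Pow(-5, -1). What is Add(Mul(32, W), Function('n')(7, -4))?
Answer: Rational(1913, 35) ≈ 54.657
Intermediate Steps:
Function('n')(c, z) = Rational(-1, 5)
W = Rational(12, 7) (W = Mul(36, Rational(1, 21)) = Rational(12, 7) ≈ 1.7143)
Add(Mul(32, W), Function('n')(7, -4)) = Add(Mul(32, Rational(12, 7)), Rational(-1, 5)) = Add(Rational(384, 7), Rational(-1, 5)) = Rational(1913, 35)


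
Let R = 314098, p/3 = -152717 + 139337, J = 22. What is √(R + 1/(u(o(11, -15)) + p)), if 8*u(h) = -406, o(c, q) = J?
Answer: √8117781825155510/160763 ≈ 560.44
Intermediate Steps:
o(c, q) = 22
u(h) = -203/4 (u(h) = (⅛)*(-406) = -203/4)
p = -40140 (p = 3*(-152717 + 139337) = 3*(-13380) = -40140)
√(R + 1/(u(o(11, -15)) + p)) = √(314098 + 1/(-203/4 - 40140)) = √(314098 + 1/(-160763/4)) = √(314098 - 4/160763) = √(50495336770/160763) = √8117781825155510/160763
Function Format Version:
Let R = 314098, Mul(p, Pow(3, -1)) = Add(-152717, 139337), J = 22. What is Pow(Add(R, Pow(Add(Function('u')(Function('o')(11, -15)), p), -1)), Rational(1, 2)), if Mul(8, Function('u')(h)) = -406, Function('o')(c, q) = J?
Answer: Mul(Rational(1, 160763), Pow(8117781825155510, Rational(1, 2))) ≈ 560.44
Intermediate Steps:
Function('o')(c, q) = 22
Function('u')(h) = Rational(-203, 4) (Function('u')(h) = Mul(Rational(1, 8), -406) = Rational(-203, 4))
p = -40140 (p = Mul(3, Add(-152717, 139337)) = Mul(3, -13380) = -40140)
Pow(Add(R, Pow(Add(Function('u')(Function('o')(11, -15)), p), -1)), Rational(1, 2)) = Pow(Add(314098, Pow(Add(Rational(-203, 4), -40140), -1)), Rational(1, 2)) = Pow(Add(314098, Pow(Rational(-160763, 4), -1)), Rational(1, 2)) = Pow(Add(314098, Rational(-4, 160763)), Rational(1, 2)) = Pow(Rational(50495336770, 160763), Rational(1, 2)) = Mul(Rational(1, 160763), Pow(8117781825155510, Rational(1, 2)))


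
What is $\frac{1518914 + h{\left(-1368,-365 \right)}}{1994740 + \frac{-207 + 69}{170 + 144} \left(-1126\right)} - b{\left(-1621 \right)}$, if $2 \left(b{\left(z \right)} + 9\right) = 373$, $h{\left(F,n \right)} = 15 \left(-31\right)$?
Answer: $- \frac{27681905571}{156625937} \approx -176.74$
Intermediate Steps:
$h{\left(F,n \right)} = -465$
$b{\left(z \right)} = \frac{355}{2}$ ($b{\left(z \right)} = -9 + \frac{1}{2} \cdot 373 = -9 + \frac{373}{2} = \frac{355}{2}$)
$\frac{1518914 + h{\left(-1368,-365 \right)}}{1994740 + \frac{-207 + 69}{170 + 144} \left(-1126\right)} - b{\left(-1621 \right)} = \frac{1518914 - 465}{1994740 + \frac{-207 + 69}{170 + 144} \left(-1126\right)} - \frac{355}{2} = \frac{1518449}{1994740 + - \frac{138}{314} \left(-1126\right)} - \frac{355}{2} = \frac{1518449}{1994740 + \left(-138\right) \frac{1}{314} \left(-1126\right)} - \frac{355}{2} = \frac{1518449}{1994740 - - \frac{77694}{157}} - \frac{355}{2} = \frac{1518449}{1994740 + \frac{77694}{157}} - \frac{355}{2} = \frac{1518449}{\frac{313251874}{157}} - \frac{355}{2} = 1518449 \cdot \frac{157}{313251874} - \frac{355}{2} = \frac{238396493}{313251874} - \frac{355}{2} = - \frac{27681905571}{156625937}$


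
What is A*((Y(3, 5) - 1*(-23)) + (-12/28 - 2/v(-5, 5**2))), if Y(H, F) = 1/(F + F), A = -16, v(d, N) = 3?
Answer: -36968/105 ≈ -352.08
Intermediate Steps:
Y(H, F) = 1/(2*F)
A*((Y(3, 5) - 1*(-23)) + (-12/28 - 2/v(-5, 5**2))) = -16*(((1/2)/5 - 1*(-23)) + (-12/28 - 2/3)) = -16*(((1/2)*(1/5) + 23) + (-12*1/28 - 2*1/3)) = -16*((1/10 + 23) + (-3/7 - 2/3)) = -16*(231/10 - 23/21) = -16*4621/210 = -36968/105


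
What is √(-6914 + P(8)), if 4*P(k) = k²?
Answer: I*√6898 ≈ 83.054*I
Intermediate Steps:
P(k) = k²/4
√(-6914 + P(8)) = √(-6914 + (¼)*8²) = √(-6914 + (¼)*64) = √(-6914 + 16) = √(-6898) = I*√6898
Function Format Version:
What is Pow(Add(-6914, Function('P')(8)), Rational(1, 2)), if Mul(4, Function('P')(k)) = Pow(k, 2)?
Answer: Mul(I, Pow(6898, Rational(1, 2))) ≈ Mul(83.054, I)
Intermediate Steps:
Function('P')(k) = Mul(Rational(1, 4), Pow(k, 2))
Pow(Add(-6914, Function('P')(8)), Rational(1, 2)) = Pow(Add(-6914, Mul(Rational(1, 4), Pow(8, 2))), Rational(1, 2)) = Pow(Add(-6914, Mul(Rational(1, 4), 64)), Rational(1, 2)) = Pow(Add(-6914, 16), Rational(1, 2)) = Pow(-6898, Rational(1, 2)) = Mul(I, Pow(6898, Rational(1, 2)))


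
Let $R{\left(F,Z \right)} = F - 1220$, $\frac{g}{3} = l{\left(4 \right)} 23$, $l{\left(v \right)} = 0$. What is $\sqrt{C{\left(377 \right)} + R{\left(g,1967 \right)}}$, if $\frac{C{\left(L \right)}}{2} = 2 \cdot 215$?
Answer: $6 i \sqrt{10} \approx 18.974 i$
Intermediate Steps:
$C{\left(L \right)} = 860$ ($C{\left(L \right)} = 2 \cdot 2 \cdot 215 = 2 \cdot 430 = 860$)
$g = 0$ ($g = 3 \cdot 0 \cdot 23 = 3 \cdot 0 = 0$)
$R{\left(F,Z \right)} = -1220 + F$
$\sqrt{C{\left(377 \right)} + R{\left(g,1967 \right)}} = \sqrt{860 + \left(-1220 + 0\right)} = \sqrt{860 - 1220} = \sqrt{-360} = 6 i \sqrt{10}$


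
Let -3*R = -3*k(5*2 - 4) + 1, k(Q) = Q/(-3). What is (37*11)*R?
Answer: -2849/3 ≈ -949.67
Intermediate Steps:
k(Q) = -Q/3 (k(Q) = Q*(-⅓) = -Q/3)
R = -7/3 (R = -(-(-1)*(5*2 - 4) + 1)/3 = -(-(-1)*(10 - 4) + 1)/3 = -(-(-1)*6 + 1)/3 = -(-3*(-2) + 1)/3 = -(6 + 1)/3 = -⅓*7 = -7/3 ≈ -2.3333)
(37*11)*R = (37*11)*(-7/3) = 407*(-7/3) = -2849/3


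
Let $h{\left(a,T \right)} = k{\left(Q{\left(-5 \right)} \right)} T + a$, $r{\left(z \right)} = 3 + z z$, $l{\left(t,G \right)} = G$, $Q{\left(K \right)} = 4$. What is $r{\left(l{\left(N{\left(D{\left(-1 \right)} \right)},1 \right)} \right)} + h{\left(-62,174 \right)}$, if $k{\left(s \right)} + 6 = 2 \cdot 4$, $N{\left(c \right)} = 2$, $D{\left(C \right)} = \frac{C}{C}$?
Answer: $290$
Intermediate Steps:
$D{\left(C \right)} = 1$
$k{\left(s \right)} = 2$ ($k{\left(s \right)} = -6 + 2 \cdot 4 = -6 + 8 = 2$)
$r{\left(z \right)} = 3 + z^{2}$
$h{\left(a,T \right)} = a + 2 T$ ($h{\left(a,T \right)} = 2 T + a = a + 2 T$)
$r{\left(l{\left(N{\left(D{\left(-1 \right)} \right)},1 \right)} \right)} + h{\left(-62,174 \right)} = \left(3 + 1^{2}\right) + \left(-62 + 2 \cdot 174\right) = \left(3 + 1\right) + \left(-62 + 348\right) = 4 + 286 = 290$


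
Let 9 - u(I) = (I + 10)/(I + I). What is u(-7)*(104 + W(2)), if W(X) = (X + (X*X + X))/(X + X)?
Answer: 6837/7 ≈ 976.71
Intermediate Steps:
u(I) = 9 - (10 + I)/(2*I) (u(I) = 9 - (I + 10)/(I + I) = 9 - (10 + I)/(2*I))
W(X) = (X**2 + 2*X)/(2*X) (W(X) = (X + (X**2 + X))/((2*X)) = (X + (X + X**2))*(1/(2*X)) = (X**2 + 2*X)*(1/(2*X)) = (X**2 + 2*X)/(2*X))
u(-7)*(104 + W(2)) = (17/2 - 5/(-7))*(104 + (1 + (1/2)*2)) = (17/2 - 5*(-1/7))*(104 + (1 + 1)) = (17/2 + 5/7)*(104 + 2) = (129/14)*106 = 6837/7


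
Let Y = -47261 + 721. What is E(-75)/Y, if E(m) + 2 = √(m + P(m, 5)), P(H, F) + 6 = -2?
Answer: 1/23270 - I*√83/46540 ≈ 4.2974e-5 - 0.00019575*I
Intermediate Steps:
Y = -46540
P(H, F) = -8 (P(H, F) = -6 - 2 = -8)
E(m) = -2 + √(-8 + m) (E(m) = -2 + √(m - 8) = -2 + √(-8 + m))
E(-75)/Y = (-2 + √(-8 - 75))/(-46540) = (-2 + √(-83))*(-1/46540) = (-2 + I*√83)*(-1/46540) = 1/23270 - I*√83/46540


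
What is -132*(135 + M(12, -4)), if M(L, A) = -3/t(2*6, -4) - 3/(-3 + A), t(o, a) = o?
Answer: -124905/7 ≈ -17844.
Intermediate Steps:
M(L, A) = -¼ - 3/(-3 + A) (M(L, A) = -3/(2*6) - 3/(-3 + A) = -3/12 - 3/(-3 + A) = -3*1/12 - 3/(-3 + A) = -¼ - 3/(-3 + A))
-132*(135 + M(12, -4)) = -132*(135 + (-9 - 1*(-4))/(4*(-3 - 4))) = -132*(135 + (¼)*(-9 + 4)/(-7)) = -132*(135 + (¼)*(-⅐)*(-5)) = -132*(135 + 5/28) = -132*3785/28 = -124905/7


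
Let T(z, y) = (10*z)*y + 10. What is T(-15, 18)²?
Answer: 7236100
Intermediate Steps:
T(z, y) = 10 + 10*y*z (T(z, y) = 10*y*z + 10 = 10 + 10*y*z)
T(-15, 18)² = (10 + 10*18*(-15))² = (10 - 2700)² = (-2690)² = 7236100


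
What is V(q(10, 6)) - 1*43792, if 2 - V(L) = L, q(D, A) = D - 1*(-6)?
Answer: -43806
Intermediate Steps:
q(D, A) = 6 + D (q(D, A) = D + 6 = 6 + D)
V(L) = 2 - L
V(q(10, 6)) - 1*43792 = (2 - (6 + 10)) - 1*43792 = (2 - 1*16) - 43792 = (2 - 16) - 43792 = -14 - 43792 = -43806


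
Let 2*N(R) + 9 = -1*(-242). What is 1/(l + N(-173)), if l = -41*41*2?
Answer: -2/6491 ≈ -0.00030812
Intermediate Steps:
N(R) = 233/2 (N(R) = -9/2 + (-1*(-242))/2 = -9/2 + (½)*242 = -9/2 + 121 = 233/2)
l = -3362 (l = -1681*2 = -3362)
1/(l + N(-173)) = 1/(-3362 + 233/2) = 1/(-6491/2) = -2/6491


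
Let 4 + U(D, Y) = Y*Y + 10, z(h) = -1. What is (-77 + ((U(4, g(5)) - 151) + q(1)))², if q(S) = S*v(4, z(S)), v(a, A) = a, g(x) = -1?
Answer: 47089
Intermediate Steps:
q(S) = 4*S (q(S) = S*4 = 4*S)
U(D, Y) = 6 + Y² (U(D, Y) = -4 + (Y*Y + 10) = -4 + (Y² + 10) = -4 + (10 + Y²) = 6 + Y²)
(-77 + ((U(4, g(5)) - 151) + q(1)))² = (-77 + (((6 + (-1)²) - 151) + 4*1))² = (-77 + (((6 + 1) - 151) + 4))² = (-77 + ((7 - 151) + 4))² = (-77 + (-144 + 4))² = (-77 - 140)² = (-217)² = 47089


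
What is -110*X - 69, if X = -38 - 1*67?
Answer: 11481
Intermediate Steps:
X = -105 (X = -38 - 67 = -105)
-110*X - 69 = -110*(-105) - 69 = 11550 - 69 = 11481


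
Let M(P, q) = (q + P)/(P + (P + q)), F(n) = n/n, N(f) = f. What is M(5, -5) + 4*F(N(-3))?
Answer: 4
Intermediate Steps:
F(n) = 1
M(P, q) = (P + q)/(q + 2*P)
M(5, -5) + 4*F(N(-3)) = (5 - 5)/(-5 + 2*5) + 4*1 = 0/(-5 + 10) + 4 = 0/5 + 4 = (⅕)*0 + 4 = 0 + 4 = 4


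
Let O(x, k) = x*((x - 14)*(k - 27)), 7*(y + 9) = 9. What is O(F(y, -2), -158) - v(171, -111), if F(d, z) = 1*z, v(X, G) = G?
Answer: -5809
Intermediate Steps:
y = -54/7 (y = -9 + (⅐)*9 = -9 + 9/7 = -54/7 ≈ -7.7143)
F(d, z) = z
O(x, k) = x*(-27 + k)*(-14 + x) (O(x, k) = x*((-14 + x)*(-27 + k)) = x*((-27 + k)*(-14 + x)) = x*(-27 + k)*(-14 + x))
O(F(y, -2), -158) - v(171, -111) = -2*(378 - 27*(-2) - 14*(-158) - 158*(-2)) - 1*(-111) = -2*(378 + 54 + 2212 + 316) + 111 = -2*2960 + 111 = -5920 + 111 = -5809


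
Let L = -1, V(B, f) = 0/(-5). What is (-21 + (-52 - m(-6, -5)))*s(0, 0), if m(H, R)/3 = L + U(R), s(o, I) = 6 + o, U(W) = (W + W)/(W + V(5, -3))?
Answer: -456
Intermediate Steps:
V(B, f) = 0 (V(B, f) = 0*(-⅕) = 0)
U(W) = 2 (U(W) = (W + W)/(W + 0) = (2*W)/W = 2)
m(H, R) = 3 (m(H, R) = 3*(-1 + 2) = 3*1 = 3)
(-21 + (-52 - m(-6, -5)))*s(0, 0) = (-21 + (-52 - 1*3))*(6 + 0) = (-21 + (-52 - 3))*6 = (-21 - 55)*6 = -76*6 = -456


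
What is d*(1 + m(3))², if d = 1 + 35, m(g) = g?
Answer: 576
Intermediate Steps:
d = 36
d*(1 + m(3))² = 36*(1 + 3)² = 36*4² = 36*16 = 576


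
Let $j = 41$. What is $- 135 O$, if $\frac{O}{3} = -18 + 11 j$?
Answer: $-175365$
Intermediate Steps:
$O = 1299$ ($O = 3 \left(-18 + 11 \cdot 41\right) = 3 \left(-18 + 451\right) = 3 \cdot 433 = 1299$)
$- 135 O = \left(-135\right) 1299 = -175365$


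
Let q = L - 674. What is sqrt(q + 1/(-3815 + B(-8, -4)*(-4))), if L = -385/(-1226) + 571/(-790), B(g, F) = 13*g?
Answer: I*sqrt(456815528836150167915)/823016865 ≈ 25.969*I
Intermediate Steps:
L = -98974/242135 (L = -385*(-1/1226) + 571*(-1/790) = 385/1226 - 571/790 = -98974/242135 ≈ -0.40876)
q = -163297964/242135 (q = -98974/242135 - 674 = -163297964/242135 ≈ -674.41)
sqrt(q + 1/(-3815 + B(-8, -4)*(-4))) = sqrt(-163297964/242135 + 1/(-3815 + (13*(-8))*(-4))) = sqrt(-163297964/242135 + 1/(-3815 - 104*(-4))) = sqrt(-163297964/242135 + 1/(-3815 + 416)) = sqrt(-163297964/242135 + 1/(-3399)) = sqrt(-163297964/242135 - 1/3399) = sqrt(-555050021771/823016865) = I*sqrt(456815528836150167915)/823016865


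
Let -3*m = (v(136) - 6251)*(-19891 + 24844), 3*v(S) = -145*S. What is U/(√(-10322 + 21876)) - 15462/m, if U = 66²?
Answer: -46386/63518923 + 2178*√11554/5777 ≈ 40.524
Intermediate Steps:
U = 4356
v(S) = -145*S/3 (v(S) = (-145*S)/3 = -145*S/3)
m = 63518923/3 (m = -(-145/3*136 - 6251)*(-19891 + 24844)/3 = -(-19720/3 - 6251)*4953/3 = -(-38473)*4953/9 = -⅓*(-63518923) = 63518923/3 ≈ 2.1173e+7)
U/(√(-10322 + 21876)) - 15462/m = 4356/(√(-10322 + 21876)) - 15462/63518923/3 = 4356/(√11554) - 15462*3/63518923 = 4356*(√11554/11554) - 46386/63518923 = 2178*√11554/5777 - 46386/63518923 = -46386/63518923 + 2178*√11554/5777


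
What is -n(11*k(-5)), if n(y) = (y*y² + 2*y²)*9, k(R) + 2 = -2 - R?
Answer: -14157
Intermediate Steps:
k(R) = -4 - R (k(R) = -2 + (-2 - R) = -4 - R)
n(y) = 9*y³ + 18*y² (n(y) = (y³ + 2*y²)*9 = 9*y³ + 18*y²)
-n(11*k(-5)) = -9*(11*(-4 - 1*(-5)))²*(2 + 11*(-4 - 1*(-5))) = -9*(11*(-4 + 5))²*(2 + 11*(-4 + 5)) = -9*(11*1)²*(2 + 11*1) = -9*11²*(2 + 11) = -9*121*13 = -1*14157 = -14157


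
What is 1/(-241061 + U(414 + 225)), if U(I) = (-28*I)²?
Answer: 1/319882603 ≈ 3.1261e-9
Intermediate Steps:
U(I) = 784*I²
1/(-241061 + U(414 + 225)) = 1/(-241061 + 784*(414 + 225)²) = 1/(-241061 + 784*639²) = 1/(-241061 + 784*408321) = 1/(-241061 + 320123664) = 1/319882603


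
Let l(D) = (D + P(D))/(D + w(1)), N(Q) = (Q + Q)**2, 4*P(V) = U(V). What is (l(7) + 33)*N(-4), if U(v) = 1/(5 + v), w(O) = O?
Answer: 13009/6 ≈ 2168.2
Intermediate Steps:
P(V) = 1/(4*(5 + V))
N(Q) = 4*Q**2 (N(Q) = (2*Q)**2 = 4*Q**2)
l(D) = (D + 1/(4*(5 + D)))/(1 + D) (l(D) = (D + 1/(4*(5 + D)))/(D + 1) = (D + 1/(4*(5 + D)))/(1 + D))
(l(7) + 33)*N(-4) = ((1/4 + 7*(5 + 7))/((1 + 7)*(5 + 7)) + 33)*(4*(-4)**2) = ((1/4 + 7*12)/(8*12) + 33)*(4*16) = ((1/8)*(1/12)*(1/4 + 84) + 33)*64 = ((1/8)*(1/12)*(337/4) + 33)*64 = (337/384 + 33)*64 = (13009/384)*64 = 13009/6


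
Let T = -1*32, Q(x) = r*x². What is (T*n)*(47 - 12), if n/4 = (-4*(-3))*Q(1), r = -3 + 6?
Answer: -161280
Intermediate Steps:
r = 3
Q(x) = 3*x²
T = -32
n = 144 (n = 4*((-4*(-3))*(3*1²)) = 4*(12*(3*1)) = 4*(12*3) = 4*36 = 144)
(T*n)*(47 - 12) = (-32*144)*(47 - 12) = -4608*35 = -161280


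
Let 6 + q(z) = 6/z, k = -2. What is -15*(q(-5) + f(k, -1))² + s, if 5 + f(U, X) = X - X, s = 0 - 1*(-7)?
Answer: -11128/5 ≈ -2225.6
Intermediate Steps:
q(z) = -6 + 6/z
s = 7 (s = 0 + 7 = 7)
f(U, X) = -5 (f(U, X) = -5 + (X - X) = -5 + 0 = -5)
-15*(q(-5) + f(k, -1))² + s = -15*((-6 + 6/(-5)) - 5)² + 7 = -15*((-6 + 6*(-⅕)) - 5)² + 7 = -15*((-6 - 6/5) - 5)² + 7 = -15*(-36/5 - 5)² + 7 = -15*(-61/5)² + 7 = -15*3721/25 + 7 = -11163/5 + 7 = -11128/5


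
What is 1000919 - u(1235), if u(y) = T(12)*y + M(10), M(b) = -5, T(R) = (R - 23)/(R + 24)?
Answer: 36046849/36 ≈ 1.0013e+6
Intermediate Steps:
T(R) = (-23 + R)/(24 + R)
u(y) = -5 - 11*y/36 (u(y) = ((-23 + 12)/(24 + 12))*y - 5 = (-11/36)*y - 5 = ((1/36)*(-11))*y - 5 = -11*y/36 - 5 = -5 - 11*y/36)
1000919 - u(1235) = 1000919 - (-5 - 11/36*1235) = 1000919 - (-5 - 13585/36) = 1000919 - 1*(-13765/36) = 1000919 + 13765/36 = 36046849/36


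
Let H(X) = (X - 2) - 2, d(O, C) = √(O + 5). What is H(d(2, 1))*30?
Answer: -120 + 30*√7 ≈ -40.627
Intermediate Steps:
d(O, C) = √(5 + O)
H(X) = -4 + X (H(X) = (-2 + X) - 2 = -4 + X)
H(d(2, 1))*30 = (-4 + √(5 + 2))*30 = (-4 + √7)*30 = -120 + 30*√7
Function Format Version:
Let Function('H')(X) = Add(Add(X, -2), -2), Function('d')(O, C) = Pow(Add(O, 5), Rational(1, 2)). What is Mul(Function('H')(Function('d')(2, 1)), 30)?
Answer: Add(-120, Mul(30, Pow(7, Rational(1, 2)))) ≈ -40.627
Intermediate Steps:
Function('d')(O, C) = Pow(Add(5, O), Rational(1, 2))
Function('H')(X) = Add(-4, X) (Function('H')(X) = Add(Add(-2, X), -2) = Add(-4, X))
Mul(Function('H')(Function('d')(2, 1)), 30) = Mul(Add(-4, Pow(Add(5, 2), Rational(1, 2))), 30) = Mul(Add(-4, Pow(7, Rational(1, 2))), 30) = Add(-120, Mul(30, Pow(7, Rational(1, 2))))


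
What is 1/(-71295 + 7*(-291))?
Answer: -1/73332 ≈ -1.3637e-5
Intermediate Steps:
1/(-71295 + 7*(-291)) = 1/(-71295 - 2037) = 1/(-73332) = -1/73332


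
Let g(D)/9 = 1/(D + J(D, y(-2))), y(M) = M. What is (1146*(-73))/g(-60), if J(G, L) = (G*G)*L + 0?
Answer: 67484120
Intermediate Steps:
J(G, L) = L*G² (J(G, L) = G²*L + 0 = L*G² + 0 = L*G²)
g(D) = 9/(D - 2*D²)
(1146*(-73))/g(-60) = (1146*(-73))/((-9/(-60*(-1 + 2*(-60))))) = -83658/((-9*(-1/60)/(-1 - 120))) = -83658/((-9*(-1/60)/(-121))) = -83658/((-9*(-1/60)*(-1/121))) = -83658/(-3/2420) = -83658*(-2420/3) = 67484120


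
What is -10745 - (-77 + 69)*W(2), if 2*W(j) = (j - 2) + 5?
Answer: -10725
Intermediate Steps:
W(j) = 3/2 + j/2 (W(j) = ((j - 2) + 5)/2 = ((-2 + j) + 5)/2 = (3 + j)/2 = 3/2 + j/2)
-10745 - (-77 + 69)*W(2) = -10745 - (-77 + 69)*(3/2 + (1/2)*2) = -10745 - (-8)*(3/2 + 1) = -10745 - (-8)*5/2 = -10745 - 1*(-20) = -10745 + 20 = -10725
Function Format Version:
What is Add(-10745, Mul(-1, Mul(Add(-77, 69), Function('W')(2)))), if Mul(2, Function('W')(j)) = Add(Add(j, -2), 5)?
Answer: -10725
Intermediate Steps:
Function('W')(j) = Add(Rational(3, 2), Mul(Rational(1, 2), j)) (Function('W')(j) = Mul(Rational(1, 2), Add(Add(j, -2), 5)) = Mul(Rational(1, 2), Add(Add(-2, j), 5)) = Mul(Rational(1, 2), Add(3, j)) = Add(Rational(3, 2), Mul(Rational(1, 2), j)))
Add(-10745, Mul(-1, Mul(Add(-77, 69), Function('W')(2)))) = Add(-10745, Mul(-1, Mul(Add(-77, 69), Add(Rational(3, 2), Mul(Rational(1, 2), 2))))) = Add(-10745, Mul(-1, Mul(-8, Add(Rational(3, 2), 1)))) = Add(-10745, Mul(-1, Mul(-8, Rational(5, 2)))) = Add(-10745, Mul(-1, -20)) = Add(-10745, 20) = -10725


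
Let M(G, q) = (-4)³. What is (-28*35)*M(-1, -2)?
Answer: 62720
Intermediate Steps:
M(G, q) = -64
(-28*35)*M(-1, -2) = -28*35*(-64) = -980*(-64) = 62720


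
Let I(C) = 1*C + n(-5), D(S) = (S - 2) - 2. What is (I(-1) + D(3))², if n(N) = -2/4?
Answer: 25/4 ≈ 6.2500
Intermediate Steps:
n(N) = -½ (n(N) = -2*¼ = -½)
D(S) = -4 + S (D(S) = (-2 + S) - 2 = -4 + S)
I(C) = -½ + C (I(C) = 1*C - ½ = C - ½ = -½ + C)
(I(-1) + D(3))² = ((-½ - 1) + (-4 + 3))² = (-3/2 - 1)² = (-5/2)² = 25/4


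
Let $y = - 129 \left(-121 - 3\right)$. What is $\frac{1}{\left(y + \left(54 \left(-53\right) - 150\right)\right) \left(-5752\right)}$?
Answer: $- \frac{1}{74683968} \approx -1.339 \cdot 10^{-8}$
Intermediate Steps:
$y = 15996$ ($y = \left(-129\right) \left(-124\right) = 15996$)
$\frac{1}{\left(y + \left(54 \left(-53\right) - 150\right)\right) \left(-5752\right)} = \frac{1}{\left(15996 + \left(54 \left(-53\right) - 150\right)\right) \left(-5752\right)} = \frac{1}{15996 - 3012} \left(- \frac{1}{5752}\right) = \frac{1}{12984} \left(- \frac{1}{5752}\right) = - \frac{1}{74683968}$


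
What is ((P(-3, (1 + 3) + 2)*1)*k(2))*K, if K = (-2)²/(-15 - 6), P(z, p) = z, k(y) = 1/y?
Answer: 2/7 ≈ 0.28571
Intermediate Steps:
K = -4/21 (K = 4/(-21) = -1/21*4 = -4/21 ≈ -0.19048)
((P(-3, (1 + 3) + 2)*1)*k(2))*K = (-3*1/2)*(-4/21) = -3*½*(-4/21) = -3/2*(-4/21) = 2/7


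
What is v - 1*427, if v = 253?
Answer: -174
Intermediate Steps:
v - 1*427 = 253 - 1*427 = 253 - 427 = -174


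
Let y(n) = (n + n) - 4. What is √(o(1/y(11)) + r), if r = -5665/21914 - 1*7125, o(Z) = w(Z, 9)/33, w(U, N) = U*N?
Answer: I*√931560156330639/361581 ≈ 84.411*I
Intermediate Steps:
y(n) = -4 + 2*n (y(n) = 2*n - 4 = -4 + 2*n)
w(U, N) = N*U
o(Z) = 3*Z/11 (o(Z) = (9*Z)/33 = (9*Z)*(1/33) = 3*Z/11)
r = -156142915/21914 (r = -5665*1/21914 - 7125 = -5665/21914 - 7125 = -156142915/21914 ≈ -7125.3)
√(o(1/y(11)) + r) = √(3/(11*(-4 + 2*11)) - 156142915/21914) = √(3/(11*(-4 + 22)) - 156142915/21914) = √((3/11)/18 - 156142915/21914) = √((3/11)*(1/18) - 156142915/21914) = √(1/66 - 156142915/21914) = √(-2576352619/361581) = I*√931560156330639/361581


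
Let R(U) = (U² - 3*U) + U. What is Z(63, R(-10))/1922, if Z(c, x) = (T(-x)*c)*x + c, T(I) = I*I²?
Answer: -13063679937/1922 ≈ -6.7969e+6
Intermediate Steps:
R(U) = U² - 2*U
T(I) = I³
Z(c, x) = c - c*x⁴ (Z(c, x) = ((-x)³*c)*x + c = ((-x³)*c)*x + c = (-c*x³)*x + c = -c*x⁴ + c = c - c*x⁴)
Z(63, R(-10))/1922 = (63*(1 - (-10*(-2 - 10))⁴))/1922 = (63*(1 - (-10*(-12))⁴))*(1/1922) = (63*(1 - 1*120⁴))*(1/1922) = (63*(1 - 1*207360000))*(1/1922) = (63*(1 - 207360000))*(1/1922) = (63*(-207359999))*(1/1922) = -13063679937*1/1922 = -13063679937/1922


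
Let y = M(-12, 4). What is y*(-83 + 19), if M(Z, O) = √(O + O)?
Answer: -128*√2 ≈ -181.02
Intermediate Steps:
M(Z, O) = √2*√O (M(Z, O) = √(2*O) = √2*√O)
y = 2*√2 (y = √2*√4 = √2*2 = 2*√2 ≈ 2.8284)
y*(-83 + 19) = (2*√2)*(-83 + 19) = (2*√2)*(-64) = -128*√2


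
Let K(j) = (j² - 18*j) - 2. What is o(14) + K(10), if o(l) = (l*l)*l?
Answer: 2662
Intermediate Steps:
K(j) = -2 + j² - 18*j
o(l) = l³ (o(l) = l²*l = l³)
o(14) + K(10) = 14³ + (-2 + 10² - 18*10) = 2744 + (-2 + 100 - 180) = 2744 - 82 = 2662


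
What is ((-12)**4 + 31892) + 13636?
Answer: 66264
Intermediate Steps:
((-12)**4 + 31892) + 13636 = (20736 + 31892) + 13636 = 52628 + 13636 = 66264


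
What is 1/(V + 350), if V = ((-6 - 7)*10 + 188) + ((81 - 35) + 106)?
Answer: 1/560 ≈ 0.0017857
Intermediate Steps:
V = 210 (V = (-13*10 + 188) + (46 + 106) = (-130 + 188) + 152 = 58 + 152 = 210)
1/(V + 350) = 1/(210 + 350) = 1/560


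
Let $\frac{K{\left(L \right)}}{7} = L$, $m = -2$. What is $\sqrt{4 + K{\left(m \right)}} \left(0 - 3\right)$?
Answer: $- 3 i \sqrt{10} \approx - 9.4868 i$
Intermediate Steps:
$K{\left(L \right)} = 7 L$
$\sqrt{4 + K{\left(m \right)}} \left(0 - 3\right) = \sqrt{4 + 7 \left(-2\right)} \left(0 - 3\right) = \sqrt{4 - 14} \left(-3\right) = \sqrt{-10} \left(-3\right) = i \sqrt{10} \left(-3\right) = - 3 i \sqrt{10}$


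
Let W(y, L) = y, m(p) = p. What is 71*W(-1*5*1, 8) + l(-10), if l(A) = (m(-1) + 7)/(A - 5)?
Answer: -1777/5 ≈ -355.40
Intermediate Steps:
l(A) = 6/(-5 + A) (l(A) = (-1 + 7)/(A - 5) = 6/(-5 + A))
71*W(-1*5*1, 8) + l(-10) = 71*(-1*5*1) + 6/(-5 - 10) = 71*(-5*1) + 6/(-15) = 71*(-5) + 6*(-1/15) = -355 - ⅖ = -1777/5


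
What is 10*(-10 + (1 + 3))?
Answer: -60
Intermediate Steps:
10*(-10 + (1 + 3)) = 10*(-10 + 4) = 10*(-6) = -60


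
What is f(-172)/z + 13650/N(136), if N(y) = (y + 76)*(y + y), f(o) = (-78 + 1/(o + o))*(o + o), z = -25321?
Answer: -600833231/730055072 ≈ -0.82300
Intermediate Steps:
f(o) = 2*o*(-78 + 1/(2*o)) (f(o) = (-78 + 1/(2*o))*(2*o) = 2*o*(-78 + 1/(2*o)))
N(y) = 2*y*(76 + y) (N(y) = (76 + y)*(2*y) = 2*y*(76 + y))
f(-172)/z + 13650/N(136) = (1 - 156*(-172))/(-25321) + 13650/((2*136*(76 + 136))) = (1 + 26832)*(-1/25321) + 13650/((2*136*212)) = 26833*(-1/25321) + 13650/57664 = -26833/25321 + 13650*(1/57664) = -26833/25321 + 6825/28832 = -600833231/730055072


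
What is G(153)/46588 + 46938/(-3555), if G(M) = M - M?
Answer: -15646/1185 ≈ -13.203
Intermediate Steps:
G(M) = 0
G(153)/46588 + 46938/(-3555) = 0/46588 + 46938/(-3555) = 0*(1/46588) + 46938*(-1/3555) = 0 - 15646/1185 = -15646/1185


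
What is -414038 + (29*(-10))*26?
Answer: -421578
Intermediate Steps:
-414038 + (29*(-10))*26 = -414038 - 290*26 = -414038 - 7540 = -421578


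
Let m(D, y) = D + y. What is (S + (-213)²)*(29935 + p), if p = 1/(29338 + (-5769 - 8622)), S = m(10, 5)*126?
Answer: 21145493519514/14947 ≈ 1.4147e+9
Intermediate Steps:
S = 1890 (S = (10 + 5)*126 = 15*126 = 1890)
p = 1/14947 (p = 1/(29338 - 14391) = 1/14947 ≈ 6.6903e-5)
(S + (-213)²)*(29935 + p) = (1890 + (-213)²)*(29935 + 1/14947) = (1890 + 45369)*(447438446/14947) = 47259*(447438446/14947) = 21145493519514/14947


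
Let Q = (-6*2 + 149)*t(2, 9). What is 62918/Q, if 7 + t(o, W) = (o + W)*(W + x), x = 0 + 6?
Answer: 31459/10823 ≈ 2.9067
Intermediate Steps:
x = 6
t(o, W) = -7 + (6 + W)*(W + o) (t(o, W) = -7 + (o + W)*(W + 6) = -7 + (W + o)*(6 + W) = -7 + (6 + W)*(W + o))
Q = 21646 (Q = (-6*2 + 149)*(-7 + 9**2 + 6*9 + 6*2 + 9*2) = (-12 + 149)*(-7 + 81 + 54 + 12 + 18) = 137*158 = 21646)
62918/Q = 62918/21646 = 62918*(1/21646) = 31459/10823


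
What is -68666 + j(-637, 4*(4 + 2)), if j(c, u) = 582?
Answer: -68084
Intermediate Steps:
-68666 + j(-637, 4*(4 + 2)) = -68666 + 582 = -68084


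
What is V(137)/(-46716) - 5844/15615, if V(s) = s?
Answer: -30571951/81052260 ≈ -0.37719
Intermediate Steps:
V(137)/(-46716) - 5844/15615 = 137/(-46716) - 5844/15615 = 137*(-1/46716) - 5844*1/15615 = -137/46716 - 1948/5205 = -30571951/81052260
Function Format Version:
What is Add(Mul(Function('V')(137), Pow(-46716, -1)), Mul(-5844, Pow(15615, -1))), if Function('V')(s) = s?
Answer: Rational(-30571951, 81052260) ≈ -0.37719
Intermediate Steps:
Add(Mul(Function('V')(137), Pow(-46716, -1)), Mul(-5844, Pow(15615, -1))) = Add(Mul(137, Pow(-46716, -1)), Mul(-5844, Pow(15615, -1))) = Add(Mul(137, Rational(-1, 46716)), Mul(-5844, Rational(1, 15615))) = Add(Rational(-137, 46716), Rational(-1948, 5205)) = Rational(-30571951, 81052260)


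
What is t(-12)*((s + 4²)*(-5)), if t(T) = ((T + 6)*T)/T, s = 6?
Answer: 660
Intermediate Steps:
t(T) = 6 + T (t(T) = ((6 + T)*T)/T = (T*(6 + T))/T = 6 + T)
t(-12)*((s + 4²)*(-5)) = (6 - 12)*((6 + 4²)*(-5)) = -6*(6 + 16)*(-5) = -132*(-5) = -6*(-110) = 660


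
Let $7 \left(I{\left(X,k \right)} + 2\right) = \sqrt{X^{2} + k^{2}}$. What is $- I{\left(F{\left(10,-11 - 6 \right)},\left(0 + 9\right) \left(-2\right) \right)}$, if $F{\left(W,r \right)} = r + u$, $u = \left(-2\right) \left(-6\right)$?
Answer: $2 - \frac{\sqrt{349}}{7} \approx -0.66879$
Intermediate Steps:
$u = 12$
$F{\left(W,r \right)} = 12 + r$ ($F{\left(W,r \right)} = r + 12 = 12 + r$)
$I{\left(X,k \right)} = -2 + \frac{\sqrt{X^{2} + k^{2}}}{7}$
$- I{\left(F{\left(10,-11 - 6 \right)},\left(0 + 9\right) \left(-2\right) \right)} = - (-2 + \frac{\sqrt{\left(12 - 17\right)^{2} + \left(\left(0 + 9\right) \left(-2\right)\right)^{2}}}{7}) = - (-2 + \frac{\sqrt{\left(12 - 17\right)^{2} + \left(9 \left(-2\right)\right)^{2}}}{7}) = - (-2 + \frac{\sqrt{\left(-5\right)^{2} + \left(-18\right)^{2}}}{7}) = - (-2 + \frac{\sqrt{25 + 324}}{7}) = - (-2 + \frac{\sqrt{349}}{7}) = 2 - \frac{\sqrt{349}}{7}$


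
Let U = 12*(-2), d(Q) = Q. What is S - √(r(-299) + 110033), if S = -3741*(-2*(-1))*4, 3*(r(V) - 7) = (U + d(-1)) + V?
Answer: -29928 - 2*√27483 ≈ -30260.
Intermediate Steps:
U = -24
r(V) = -4/3 + V/3 (r(V) = 7 + ((-24 - 1) + V)/3 = 7 + (-25 + V)/3 = 7 + (-25/3 + V/3) = -4/3 + V/3)
S = -29928 (S = -7482*4 = -3741*8 = -29928)
S - √(r(-299) + 110033) = -29928 - √((-4/3 + (⅓)*(-299)) + 110033) = -29928 - √((-4/3 - 299/3) + 110033) = -29928 - √(-101 + 110033) = -29928 - √109932 = -29928 - 2*√27483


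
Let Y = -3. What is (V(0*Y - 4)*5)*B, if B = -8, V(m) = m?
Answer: 160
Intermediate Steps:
(V(0*Y - 4)*5)*B = ((0*(-3) - 4)*5)*(-8) = ((0 - 4)*5)*(-8) = -4*5*(-8) = -20*(-8) = 160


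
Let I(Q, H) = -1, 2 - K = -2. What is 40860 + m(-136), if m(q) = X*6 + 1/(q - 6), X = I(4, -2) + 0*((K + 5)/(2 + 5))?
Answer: 5801267/142 ≈ 40854.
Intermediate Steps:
K = 4 (K = 2 - 1*(-2) = 2 + 2 = 4)
X = -1 (X = -1 + 0*((4 + 5)/(2 + 5)) = -1 + 0*(9/7) = -1 + 0 = -1)
m(q) = -6 + 1/(-6 + q) (m(q) = -1*6 + 1/(q - 6) = -6 + 1/(-6 + q))
40860 + m(-136) = 40860 + (37 - 6*(-136))/(-6 - 136) = 40860 + (37 + 816)/(-142) = 40860 - 1/142*853 = 40860 - 853/142 = 5801267/142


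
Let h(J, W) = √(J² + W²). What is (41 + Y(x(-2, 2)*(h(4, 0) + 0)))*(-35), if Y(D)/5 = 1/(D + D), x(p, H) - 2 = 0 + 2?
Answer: -46095/32 ≈ -1440.5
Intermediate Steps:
x(p, H) = 4 (x(p, H) = 2 + (0 + 2) = 2 + 2 = 4)
Y(D) = 5/(2*D) (Y(D) = 5/(D + D) = 5/((2*D)) = 5*(1/(2*D)) = 5/(2*D))
(41 + Y(x(-2, 2)*(h(4, 0) + 0)))*(-35) = (41 + 5/(2*((4*(√(4² + 0²) + 0)))))*(-35) = (41 + 5/(2*((4*(√(16 + 0) + 0)))))*(-35) = (41 + 5/(2*((4*(√16 + 0)))))*(-35) = (41 + 5/(2*((4*(4 + 0)))))*(-35) = (41 + 5/(2*((4*4))))*(-35) = (41 + (5/2)/16)*(-35) = (41 + (5/2)*(1/16))*(-35) = (41 + 5/32)*(-35) = (1317/32)*(-35) = -46095/32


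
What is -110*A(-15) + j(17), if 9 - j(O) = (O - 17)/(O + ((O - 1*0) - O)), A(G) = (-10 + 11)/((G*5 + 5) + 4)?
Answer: 32/3 ≈ 10.667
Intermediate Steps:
A(G) = 1/(9 + 5*G) (A(G) = 1/((5*G + 5) + 4) = 1/((5 + 5*G) + 4) = 1/(9 + 5*G))
j(O) = 9 - (-17 + O)/O (j(O) = 9 - (O - 17)/(O + ((O - 1*0) - O)) = 9 - (-17 + O)/(O + ((O + 0) - O)) = 9 - (-17 + O)/(O + (O - O)) = 9 - (-17 + O)/(O + 0) = 9 - (-17 + O)/O)
-110*A(-15) + j(17) = -110/(9 + 5*(-15)) + (8 + 17/17) = -110/(9 - 75) + (8 + 17*(1/17)) = -110/(-66) + (8 + 1) = -110*(-1/66) + 9 = 5/3 + 9 = 32/3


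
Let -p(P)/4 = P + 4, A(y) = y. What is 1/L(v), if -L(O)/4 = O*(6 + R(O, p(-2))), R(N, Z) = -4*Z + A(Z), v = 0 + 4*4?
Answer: -1/1920 ≈ -0.00052083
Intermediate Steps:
v = 16 (v = 0 + 16 = 16)
p(P) = -16 - 4*P (p(P) = -4*(P + 4) = -4*(4 + P) = -16 - 4*P)
R(N, Z) = -3*Z (R(N, Z) = -4*Z + Z = -3*Z)
L(O) = -120*O (L(O) = -4*O*(6 - 3*(-16 - 4*(-2))) = -4*O*(6 - 3*(-16 + 8)) = -4*O*(6 - 3*(-8)) = -4*O*(6 + 24) = -4*O*30 = -120*O)
1/L(v) = 1/(-120*16) = 1/(-1920) = -1/1920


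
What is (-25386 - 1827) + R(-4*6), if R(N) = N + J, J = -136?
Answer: -27373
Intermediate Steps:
R(N) = -136 + N (R(N) = N - 136 = -136 + N)
(-25386 - 1827) + R(-4*6) = (-25386 - 1827) + (-136 - 4*6) = -27213 + (-136 - 24) = -27213 - 160 = -27373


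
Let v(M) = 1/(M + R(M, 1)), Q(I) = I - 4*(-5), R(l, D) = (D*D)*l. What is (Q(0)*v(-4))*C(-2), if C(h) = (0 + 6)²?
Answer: -90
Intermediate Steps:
R(l, D) = l*D² (R(l, D) = D²*l = l*D²)
Q(I) = 20 + I (Q(I) = I + 20 = 20 + I)
C(h) = 36 (C(h) = 6² = 36)
v(M) = 1/(2*M) (v(M) = 1/(M + M*1²) = 1/(M + M*1) = 1/(M + M) = 1/(2*M))
(Q(0)*v(-4))*C(-2) = ((20 + 0)*((½)/(-4)))*36 = (20*((½)*(-¼)))*36 = (20*(-⅛))*36 = -5/2*36 = -90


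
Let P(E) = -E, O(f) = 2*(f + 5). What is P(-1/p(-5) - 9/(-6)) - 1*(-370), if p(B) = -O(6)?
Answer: 4053/11 ≈ 368.45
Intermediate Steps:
O(f) = 10 + 2*f (O(f) = 2*(5 + f) = 10 + 2*f)
p(B) = -22 (p(B) = -(10 + 2*6) = -(10 + 12) = -1*22 = -22)
P(-1/p(-5) - 9/(-6)) - 1*(-370) = -(-1/(-22) - 9/(-6)) - 1*(-370) = -(-1*(-1/22) - 9*(-1/6)) + 370 = -(1/22 + 3/2) + 370 = -1*17/11 + 370 = -17/11 + 370 = 4053/11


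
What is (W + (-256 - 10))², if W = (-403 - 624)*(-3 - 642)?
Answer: 438441298201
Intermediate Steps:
W = 662415 (W = -1027*(-645) = 662415)
(W + (-256 - 10))² = (662415 + (-256 - 10))² = (662415 - 266)² = 662149² = 438441298201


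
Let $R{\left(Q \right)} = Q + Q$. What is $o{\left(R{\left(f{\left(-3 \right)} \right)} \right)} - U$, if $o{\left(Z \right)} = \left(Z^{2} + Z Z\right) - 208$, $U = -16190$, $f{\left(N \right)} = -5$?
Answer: $16182$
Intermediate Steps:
$R{\left(Q \right)} = 2 Q$
$o{\left(Z \right)} = -208 + 2 Z^{2}$ ($o{\left(Z \right)} = \left(Z^{2} + Z^{2}\right) - 208 = 2 Z^{2} - 208 = -208 + 2 Z^{2}$)
$o{\left(R{\left(f{\left(-3 \right)} \right)} \right)} - U = \left(-208 + 2 \left(2 \left(-5\right)\right)^{2}\right) - -16190 = \left(-208 + 2 \left(-10\right)^{2}\right) + 16190 = \left(-208 + 2 \cdot 100\right) + 16190 = \left(-208 + 200\right) + 16190 = -8 + 16190 = 16182$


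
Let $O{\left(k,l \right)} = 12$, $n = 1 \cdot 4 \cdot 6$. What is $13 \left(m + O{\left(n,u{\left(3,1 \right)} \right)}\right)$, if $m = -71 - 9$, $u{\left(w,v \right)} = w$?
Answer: $-884$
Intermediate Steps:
$m = -80$
$n = 24$ ($n = 4 \cdot 6 = 24$)
$13 \left(m + O{\left(n,u{\left(3,1 \right)} \right)}\right) = 13 \left(-80 + 12\right) = 13 \left(-68\right) = -884$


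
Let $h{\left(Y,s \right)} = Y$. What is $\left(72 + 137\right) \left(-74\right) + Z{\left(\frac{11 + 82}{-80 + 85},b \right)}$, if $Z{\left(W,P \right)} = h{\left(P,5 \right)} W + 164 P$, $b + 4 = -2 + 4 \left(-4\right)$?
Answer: $- \frac{97416}{5} \approx -19483.0$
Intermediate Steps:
$b = -22$ ($b = -4 + \left(-2 + 4 \left(-4\right)\right) = -4 - 18 = -22$)
$Z{\left(W,P \right)} = 164 P + P W$ ($Z{\left(W,P \right)} = P W + 164 P = 164 P + P W$)
$\left(72 + 137\right) \left(-74\right) + Z{\left(\frac{11 + 82}{-80 + 85},b \right)} = \left(72 + 137\right) \left(-74\right) - 22 \left(164 + \frac{11 + 82}{-80 + 85}\right) = 209 \left(-74\right) - 22 \left(164 + \frac{93}{5}\right) = -15466 - 22 \left(164 + 93 \cdot \frac{1}{5}\right) = -15466 - 22 \left(164 + \frac{93}{5}\right) = -15466 - \frac{20086}{5} = - \frac{97416}{5}$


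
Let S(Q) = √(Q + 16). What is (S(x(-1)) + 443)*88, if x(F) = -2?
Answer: 38984 + 88*√14 ≈ 39313.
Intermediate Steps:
S(Q) = √(16 + Q)
(S(x(-1)) + 443)*88 = (√(16 - 2) + 443)*88 = (√14 + 443)*88 = (443 + √14)*88 = 38984 + 88*√14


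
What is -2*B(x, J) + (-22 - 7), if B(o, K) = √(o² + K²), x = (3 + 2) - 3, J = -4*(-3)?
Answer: -29 - 4*√37 ≈ -53.331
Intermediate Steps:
J = 12
x = 2 (x = 5 - 3 = 2)
B(o, K) = √(K² + o²)
-2*B(x, J) + (-22 - 7) = -2*√(12² + 2²) + (-22 - 7) = -2*√(144 + 4) - 29 = -4*√37 - 29 = -29 - 4*√37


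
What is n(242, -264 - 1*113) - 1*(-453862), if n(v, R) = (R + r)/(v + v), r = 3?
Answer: 9984947/22 ≈ 4.5386e+5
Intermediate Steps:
n(v, R) = (3 + R)/(2*v) (n(v, R) = (R + 3)/(v + v) = (3 + R)/((2*v)) = (3 + R)*(1/(2*v)) = (3 + R)/(2*v))
n(242, -264 - 1*113) - 1*(-453862) = (½)*(3 + (-264 - 1*113))/242 - 1*(-453862) = (½)*(1/242)*(3 + (-264 - 113)) + 453862 = (½)*(1/242)*(3 - 377) + 453862 = (½)*(1/242)*(-374) + 453862 = -17/22 + 453862 = 9984947/22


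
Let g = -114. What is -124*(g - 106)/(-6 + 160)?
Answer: 1240/7 ≈ 177.14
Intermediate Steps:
-124*(g - 106)/(-6 + 160) = -124*(-114 - 106)/(-6 + 160) = -(-27280)/154 = -124*(-10/7) = 1240/7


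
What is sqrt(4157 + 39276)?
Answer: 13*sqrt(257) ≈ 208.41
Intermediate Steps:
sqrt(4157 + 39276) = sqrt(43433) = 13*sqrt(257)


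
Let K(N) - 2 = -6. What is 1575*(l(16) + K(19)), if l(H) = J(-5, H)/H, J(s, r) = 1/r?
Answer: -1611225/256 ≈ -6293.8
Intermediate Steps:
K(N) = -4 (K(N) = 2 - 6 = -4)
l(H) = H**(-2) (l(H) = 1/(H*H) = H**(-2))
1575*(l(16) + K(19)) = 1575*(16**(-2) - 4) = 1575*(1/256 - 4) = 1575*(-1023/256) = -1611225/256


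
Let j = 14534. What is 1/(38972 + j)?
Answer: 1/53506 ≈ 1.8689e-5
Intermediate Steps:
1/(38972 + j) = 1/(38972 + 14534) = 1/53506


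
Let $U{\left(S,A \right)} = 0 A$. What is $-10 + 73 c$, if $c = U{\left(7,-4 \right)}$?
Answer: $-10$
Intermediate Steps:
$U{\left(S,A \right)} = 0$
$c = 0$
$-10 + 73 c = -10 + 73 \cdot 0 = -10 + 0 = -10$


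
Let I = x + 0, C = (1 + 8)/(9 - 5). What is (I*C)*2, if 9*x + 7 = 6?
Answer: -1/2 ≈ -0.50000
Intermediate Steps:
C = 9/4 ≈ 2.2500
x = -1/9 (x = -7/9 + (1/9)*6 = -7/9 + 2/3 = -1/9 ≈ -0.11111)
I = -1/9 (I = -1/9 + 0 = -1/9 ≈ -0.11111)
(I*C)*2 = -1/9*9/4*2 = -1/4*2 = -1/2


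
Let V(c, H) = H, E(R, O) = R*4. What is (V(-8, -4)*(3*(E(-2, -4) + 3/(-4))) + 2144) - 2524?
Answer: -275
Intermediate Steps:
E(R, O) = 4*R
(V(-8, -4)*(3*(E(-2, -4) + 3/(-4))) + 2144) - 2524 = (-12*(4*(-2) + 3/(-4)) + 2144) - 2524 = (-12*(-8 + 3*(-¼)) + 2144) - 2524 = (-12*(-8 - ¾) + 2144) - 2524 = (-12*(-35)/4 + 2144) - 2524 = (-4*(-105/4) + 2144) - 2524 = (105 + 2144) - 2524 = 2249 - 2524 = -275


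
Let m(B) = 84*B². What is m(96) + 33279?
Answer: 807423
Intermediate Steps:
m(96) + 33279 = 84*96² + 33279 = 84*9216 + 33279 = 774144 + 33279 = 807423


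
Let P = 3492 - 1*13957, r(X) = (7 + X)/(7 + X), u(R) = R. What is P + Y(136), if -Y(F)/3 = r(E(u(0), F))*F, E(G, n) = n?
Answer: -10873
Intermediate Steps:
r(X) = 1
Y(F) = -3*F
P = -10465 (P = 3492 - 13957 = -10465)
P + Y(136) = -10465 - 3*136 = -10465 - 408 = -10873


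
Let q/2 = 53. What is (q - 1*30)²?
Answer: 5776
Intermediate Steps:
q = 106 (q = 2*53 = 106)
(q - 1*30)² = (106 - 1*30)² = (106 - 30)² = 76² = 5776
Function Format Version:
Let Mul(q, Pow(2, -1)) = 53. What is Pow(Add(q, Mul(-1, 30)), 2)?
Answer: 5776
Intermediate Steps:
q = 106 (q = Mul(2, 53) = 106)
Pow(Add(q, Mul(-1, 30)), 2) = Pow(Add(106, Mul(-1, 30)), 2) = Pow(Add(106, -30), 2) = Pow(76, 2) = 5776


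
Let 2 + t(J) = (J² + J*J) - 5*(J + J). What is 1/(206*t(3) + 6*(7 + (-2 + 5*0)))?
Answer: -1/2854 ≈ -0.00035039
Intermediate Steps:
t(J) = -2 - 10*J + 2*J² (t(J) = -2 + ((J² + J*J) - 5*(J + J)) = -2 + ((J² + J²) - 10*J) = -2 + (2*J² - 10*J) = -2 + (-10*J + 2*J²) = -2 - 10*J + 2*J²)
1/(206*t(3) + 6*(7 + (-2 + 5*0))) = 1/(206*(-2 - 10*3 + 2*3²) + 6*(7 + (-2 + 5*0))) = 1/(206*(-2 - 30 + 2*9) + 6*(7 + (-2 + 0))) = 1/(206*(-2 - 30 + 18) + 6*(7 - 2)) = 1/(206*(-14) + 6*5) = 1/(-2884 + 30) = 1/(-2854) = -1/2854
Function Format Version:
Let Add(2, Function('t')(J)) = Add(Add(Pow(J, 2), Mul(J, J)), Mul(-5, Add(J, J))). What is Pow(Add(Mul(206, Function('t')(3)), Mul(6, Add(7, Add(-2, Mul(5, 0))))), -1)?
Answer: Rational(-1, 2854) ≈ -0.00035039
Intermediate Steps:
Function('t')(J) = Add(-2, Mul(-10, J), Mul(2, Pow(J, 2))) (Function('t')(J) = Add(-2, Add(Add(Pow(J, 2), Mul(J, J)), Mul(-5, Add(J, J)))) = Add(-2, Add(Add(Pow(J, 2), Pow(J, 2)), Mul(-5, Mul(2, J)))) = Add(-2, Add(Mul(2, Pow(J, 2)), Mul(-10, J))) = Add(-2, Add(Mul(-10, J), Mul(2, Pow(J, 2)))) = Add(-2, Mul(-10, J), Mul(2, Pow(J, 2))))
Pow(Add(Mul(206, Function('t')(3)), Mul(6, Add(7, Add(-2, Mul(5, 0))))), -1) = Pow(Add(Mul(206, Add(-2, Mul(-10, 3), Mul(2, Pow(3, 2)))), Mul(6, Add(7, Add(-2, Mul(5, 0))))), -1) = Pow(Add(Mul(206, Add(-2, -30, Mul(2, 9))), Mul(6, Add(7, Add(-2, 0)))), -1) = Pow(Add(Mul(206, Add(-2, -30, 18)), Mul(6, Add(7, -2))), -1) = Pow(Add(Mul(206, -14), Mul(6, 5)), -1) = Pow(Add(-2884, 30), -1) = Pow(-2854, -1) = Rational(-1, 2854)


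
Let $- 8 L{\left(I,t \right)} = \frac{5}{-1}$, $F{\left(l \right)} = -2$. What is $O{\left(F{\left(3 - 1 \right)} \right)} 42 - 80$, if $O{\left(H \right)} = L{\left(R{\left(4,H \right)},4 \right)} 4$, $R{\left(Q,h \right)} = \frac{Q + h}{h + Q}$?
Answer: $25$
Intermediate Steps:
$R{\left(Q,h \right)} = 1$ ($R{\left(Q,h \right)} = \frac{Q + h}{Q + h} = 1$)
$L{\left(I,t \right)} = \frac{5}{8}$ ($L{\left(I,t \right)} = - \frac{5 \frac{1}{-1}}{8} = - \frac{5 \left(-1\right)}{8} = \left(- \frac{1}{8}\right) \left(-5\right) = \frac{5}{8}$)
$O{\left(H \right)} = \frac{5}{2}$ ($O{\left(H \right)} = \frac{5}{8} \cdot 4 = \frac{5}{2}$)
$O{\left(F{\left(3 - 1 \right)} \right)} 42 - 80 = \frac{5}{2} \cdot 42 - 80 = 105 - 80 = 25$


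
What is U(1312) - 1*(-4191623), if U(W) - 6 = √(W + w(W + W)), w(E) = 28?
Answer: 4191629 + 2*√335 ≈ 4.1917e+6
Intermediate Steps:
U(W) = 6 + √(28 + W) (U(W) = 6 + √(W + 28) = 6 + √(28 + W))
U(1312) - 1*(-4191623) = (6 + √(28 + 1312)) - 1*(-4191623) = (6 + √1340) + 4191623 = (6 + 2*√335) + 4191623 = 4191629 + 2*√335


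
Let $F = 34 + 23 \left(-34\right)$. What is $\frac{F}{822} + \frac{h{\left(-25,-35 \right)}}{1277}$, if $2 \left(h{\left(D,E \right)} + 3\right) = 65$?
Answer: $- \frac{930947}{1049694} \approx -0.88687$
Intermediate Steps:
$F = -748$ ($F = 34 - 782 = -748$)
$h{\left(D,E \right)} = \frac{59}{2}$ ($h{\left(D,E \right)} = -3 + \frac{1}{2} \cdot 65 = -3 + \frac{65}{2} = \frac{59}{2}$)
$\frac{F}{822} + \frac{h{\left(-25,-35 \right)}}{1277} = - \frac{748}{822} + \frac{59}{2 \cdot 1277} = \left(-748\right) \frac{1}{822} + \frac{59}{2} \cdot \frac{1}{1277} = - \frac{374}{411} + \frac{59}{2554} = - \frac{930947}{1049694}$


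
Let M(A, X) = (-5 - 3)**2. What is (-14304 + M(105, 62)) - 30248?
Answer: -44488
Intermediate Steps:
M(A, X) = 64 (M(A, X) = (-8)**2 = 64)
(-14304 + M(105, 62)) - 30248 = (-14304 + 64) - 30248 = -14240 - 30248 = -44488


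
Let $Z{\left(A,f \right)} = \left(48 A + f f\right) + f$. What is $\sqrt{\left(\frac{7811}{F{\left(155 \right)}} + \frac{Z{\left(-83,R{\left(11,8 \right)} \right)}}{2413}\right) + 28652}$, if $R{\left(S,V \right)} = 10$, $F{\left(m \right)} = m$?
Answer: $\frac{\sqrt{4014873462500795}}{374015} \approx 169.41$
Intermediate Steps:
$Z{\left(A,f \right)} = f + f^{2} + 48 A$ ($Z{\left(A,f \right)} = \left(48 A + f^{2}\right) + f = \left(f^{2} + 48 A\right) + f = f + f^{2} + 48 A$)
$\sqrt{\left(\frac{7811}{F{\left(155 \right)}} + \frac{Z{\left(-83,R{\left(11,8 \right)} \right)}}{2413}\right) + 28652} = \sqrt{\left(\frac{7811}{155} + \frac{10 + 10^{2} + 48 \left(-83\right)}{2413}\right) + 28652} = \sqrt{\left(7811 \cdot \frac{1}{155} + \left(10 + 100 - 3984\right) \frac{1}{2413}\right) + 28652} = \sqrt{\left(\frac{7811}{155} - \frac{3874}{2413}\right) + 28652} = \sqrt{\frac{18247473}{374015} + 28652} = \sqrt{\frac{10734525253}{374015}} = \frac{\sqrt{4014873462500795}}{374015}$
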